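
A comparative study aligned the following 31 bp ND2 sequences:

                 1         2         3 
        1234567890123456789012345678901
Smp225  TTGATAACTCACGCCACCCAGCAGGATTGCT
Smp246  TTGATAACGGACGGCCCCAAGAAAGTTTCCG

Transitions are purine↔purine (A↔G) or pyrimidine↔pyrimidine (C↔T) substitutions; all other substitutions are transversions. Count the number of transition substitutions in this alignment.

1

Differing sites — 9:T/G (Tv); 10:C/G (Tv); 14:C/G (Tv); 16:A/C (Tv); 19:C/A (Tv); 22:C/A (Tv); 24:G/A (Ti); 26:A/T (Tv); 29:G/C (Tv); 31:T/G (Tv).
Of the 10 differences, 1 transition and 9 transversions, so the answer is 1.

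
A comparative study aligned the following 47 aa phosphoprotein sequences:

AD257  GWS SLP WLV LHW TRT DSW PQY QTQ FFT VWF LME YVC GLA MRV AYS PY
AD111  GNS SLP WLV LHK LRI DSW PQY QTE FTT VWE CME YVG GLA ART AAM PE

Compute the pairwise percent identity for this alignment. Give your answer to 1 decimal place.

The sequences differ at positions 2 (W/N), 12 (W/K), 13 (T/L), 15 (T/I), 24 (Q/E), 26 (F/T), 30 (F/E), 31 (L/C), 36 (C/G), 40 (M/A), 42 (V/T), 44 (Y/A), 45 (S/M), 47 (Y/E).
33 of the 47 sites match, so the percent identity is 33/47 × 100 = 70.2%.

70.2%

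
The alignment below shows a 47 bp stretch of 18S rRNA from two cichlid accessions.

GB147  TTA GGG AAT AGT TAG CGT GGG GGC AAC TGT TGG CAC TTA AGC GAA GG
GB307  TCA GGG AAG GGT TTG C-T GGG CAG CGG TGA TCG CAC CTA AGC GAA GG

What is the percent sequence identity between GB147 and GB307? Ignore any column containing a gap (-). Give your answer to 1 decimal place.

71.7%

Excluding the 1 gap column leaves 46 comparable sites.
The sequences differ at positions 2 (T/C), 9 (T/G), 10 (A/G), 14 (A/T), 22 (G/C), 23 (G/A), 24 (C/G), 25 (A/C), 26 (A/G), 27 (C/G), 30 (T/A), 32 (G/C), 37 (T/C).
33 of the 46 comparable sites match, so the percent identity is 33/46 × 100 = 71.7%.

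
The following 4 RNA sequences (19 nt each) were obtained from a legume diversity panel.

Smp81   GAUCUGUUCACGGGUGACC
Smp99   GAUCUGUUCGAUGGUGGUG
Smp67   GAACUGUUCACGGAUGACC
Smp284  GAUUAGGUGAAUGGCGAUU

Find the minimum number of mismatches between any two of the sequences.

Pairwise Hamming distances:
  Smp81 vs Smp99: 6
  Smp81 vs Smp67: 2
  Smp81 vs Smp284: 9
  Smp99 vs Smp67: 8
  Smp99 vs Smp284: 8
  Smp67 vs Smp284: 11
The smallest is 2, between Smp81 and Smp67.

2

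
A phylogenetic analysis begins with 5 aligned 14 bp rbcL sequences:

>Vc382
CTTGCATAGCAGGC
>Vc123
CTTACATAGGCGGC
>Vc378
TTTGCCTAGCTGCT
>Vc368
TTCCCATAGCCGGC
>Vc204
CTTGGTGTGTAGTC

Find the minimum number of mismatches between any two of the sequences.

3

Pairwise Hamming distances:
  Vc382 vs Vc123: 3
  Vc382 vs Vc378: 5
  Vc382 vs Vc368: 4
  Vc382 vs Vc204: 6
  Vc123 vs Vc378: 7
  Vc123 vs Vc368: 4
  Vc123 vs Vc204: 8
  Vc378 vs Vc368: 6
  Vc378 vs Vc204: 9
  Vc368 vs Vc204: 10
The smallest is 3, between Vc382 and Vc123.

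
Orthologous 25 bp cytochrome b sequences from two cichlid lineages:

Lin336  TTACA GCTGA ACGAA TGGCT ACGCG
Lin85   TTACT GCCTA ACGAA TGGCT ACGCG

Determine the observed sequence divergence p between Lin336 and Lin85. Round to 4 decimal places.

The sequences differ at positions 5 (A/T), 8 (T/C), 9 (G/T).
There are 3 differences over 25 sites, so p = 3/25 = 0.1200.

0.1200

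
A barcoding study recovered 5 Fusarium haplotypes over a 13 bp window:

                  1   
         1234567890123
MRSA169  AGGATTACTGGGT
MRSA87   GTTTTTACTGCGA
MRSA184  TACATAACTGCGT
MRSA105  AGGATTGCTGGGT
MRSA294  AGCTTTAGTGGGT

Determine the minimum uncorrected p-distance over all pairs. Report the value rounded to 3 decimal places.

Pairwise Hamming distances:
  MRSA169 vs MRSA87: 6
  MRSA169 vs MRSA184: 5
  MRSA169 vs MRSA105: 1
  MRSA169 vs MRSA294: 3
  MRSA87 vs MRSA184: 6
  MRSA87 vs MRSA105: 7
  MRSA87 vs MRSA294: 6
  MRSA184 vs MRSA105: 6
  MRSA184 vs MRSA294: 6
  MRSA105 vs MRSA294: 4
The smallest is 1 mismatch, between MRSA169 and MRSA105; p = 1/13 = 0.077.

0.077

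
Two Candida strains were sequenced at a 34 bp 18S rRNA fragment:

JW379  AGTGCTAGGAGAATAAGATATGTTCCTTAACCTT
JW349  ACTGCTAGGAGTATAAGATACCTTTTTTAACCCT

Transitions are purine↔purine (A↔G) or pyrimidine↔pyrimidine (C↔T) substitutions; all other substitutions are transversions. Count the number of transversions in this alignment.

The sequences differ at positions 2 (G/C, transversion), 12 (A/T, transversion), 21 (T/C, transition), 22 (G/C, transversion), 25 (C/T, transition), 26 (C/T, transition), 33 (T/C, transition).
Of the 7 differences, 4 transitions and 3 transversions, so the answer is 3.

3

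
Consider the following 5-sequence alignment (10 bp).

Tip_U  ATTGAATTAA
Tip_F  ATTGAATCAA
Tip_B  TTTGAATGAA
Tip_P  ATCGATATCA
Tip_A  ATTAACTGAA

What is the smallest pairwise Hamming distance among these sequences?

Pairwise Hamming distances:
  Tip_U vs Tip_F: 1
  Tip_U vs Tip_B: 2
  Tip_U vs Tip_P: 4
  Tip_U vs Tip_A: 3
  Tip_F vs Tip_B: 2
  Tip_F vs Tip_P: 5
  Tip_F vs Tip_A: 3
  Tip_B vs Tip_P: 6
  Tip_B vs Tip_A: 3
  Tip_P vs Tip_A: 6
The smallest is 1, between Tip_U and Tip_F.

1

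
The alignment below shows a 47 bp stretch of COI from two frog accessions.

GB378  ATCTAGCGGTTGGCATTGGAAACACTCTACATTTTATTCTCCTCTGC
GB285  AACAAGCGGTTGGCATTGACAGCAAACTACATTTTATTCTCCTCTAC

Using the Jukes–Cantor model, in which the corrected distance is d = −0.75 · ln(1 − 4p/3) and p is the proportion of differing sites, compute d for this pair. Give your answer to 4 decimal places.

Differing sites — 2:T/A; 4:T/A; 19:G/A; 20:A/C; 22:A/G; 25:C/A; 26:T/A; 46:G/A.
p = 8/47 = 0.170213.
d = −0.75 · ln(1 − (4/3)·0.170213) = −0.75 · ln(0.773049) = −0.75 · (-0.257413) = 0.1931.

0.1931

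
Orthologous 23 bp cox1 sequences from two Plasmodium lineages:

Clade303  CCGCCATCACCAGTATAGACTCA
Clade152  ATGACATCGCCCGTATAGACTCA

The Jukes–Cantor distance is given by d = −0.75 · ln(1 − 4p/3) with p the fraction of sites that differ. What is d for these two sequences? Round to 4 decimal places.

0.2567

Mismatches occur at site 1 (C/A), site 2 (C/T), site 4 (C/A), site 9 (A/G), site 12 (A/C).
p = 5/23 = 0.217391.
d = −0.75 · ln(1 − (4/3)·0.217391) = −0.75 · ln(0.710145) = −0.75 · (-0.342286) = 0.2567.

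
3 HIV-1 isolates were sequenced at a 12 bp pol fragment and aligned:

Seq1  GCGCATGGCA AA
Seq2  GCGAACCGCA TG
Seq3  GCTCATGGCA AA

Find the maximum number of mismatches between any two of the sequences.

6

Pairwise Hamming distances:
  Seq1 vs Seq2: 5
  Seq1 vs Seq3: 1
  Seq2 vs Seq3: 6
The largest is 6, between Seq2 and Seq3.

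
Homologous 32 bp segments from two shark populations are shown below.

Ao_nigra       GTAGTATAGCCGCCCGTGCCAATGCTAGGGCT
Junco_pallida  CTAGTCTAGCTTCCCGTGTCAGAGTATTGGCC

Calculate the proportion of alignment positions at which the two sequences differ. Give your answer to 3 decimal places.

Differing sites — 1:G/C; 6:A/C; 11:C/T; 12:G/T; 19:C/T; 22:A/G; 23:T/A; 25:C/T; 26:T/A; 27:A/T; 28:G/T; 32:T/C.
There are 12 differences over 32 sites, so p = 12/32 = 0.375.

0.375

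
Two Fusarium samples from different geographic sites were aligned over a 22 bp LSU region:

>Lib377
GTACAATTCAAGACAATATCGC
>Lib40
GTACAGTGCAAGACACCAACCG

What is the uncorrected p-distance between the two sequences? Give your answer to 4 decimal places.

0.3182

Differing sites — 6:A/G; 8:T/G; 16:A/C; 17:T/C; 19:T/A; 21:G/C; 22:C/G.
There are 7 differences over 22 sites, so p = 7/22 = 0.3182.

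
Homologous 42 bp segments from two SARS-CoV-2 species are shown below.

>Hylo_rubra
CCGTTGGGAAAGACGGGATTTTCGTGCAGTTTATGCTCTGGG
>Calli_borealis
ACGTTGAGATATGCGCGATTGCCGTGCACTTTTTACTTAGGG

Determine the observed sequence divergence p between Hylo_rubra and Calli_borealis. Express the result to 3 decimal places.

0.310

Differing sites — 1:C/A; 7:G/A; 10:A/T; 12:G/T; 13:A/G; 16:G/C; 21:T/G; 22:T/C; 29:G/C; 33:A/T; 35:G/A; 38:C/T; 39:T/A.
There are 13 differences over 42 sites, so p = 13/42 = 0.310.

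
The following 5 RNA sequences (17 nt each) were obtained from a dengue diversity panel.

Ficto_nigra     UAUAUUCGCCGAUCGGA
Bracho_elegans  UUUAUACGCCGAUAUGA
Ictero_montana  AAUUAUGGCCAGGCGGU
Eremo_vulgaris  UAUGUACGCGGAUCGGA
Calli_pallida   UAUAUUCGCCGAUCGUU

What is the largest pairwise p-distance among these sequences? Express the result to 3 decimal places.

Pairwise Hamming distances:
  Ficto_nigra vs Bracho_elegans: 4
  Ficto_nigra vs Ictero_montana: 8
  Ficto_nigra vs Eremo_vulgaris: 3
  Ficto_nigra vs Calli_pallida: 2
  Bracho_elegans vs Ictero_montana: 12
  Bracho_elegans vs Eremo_vulgaris: 5
  Bracho_elegans vs Calli_pallida: 6
  Ictero_montana vs Eremo_vulgaris: 10
  Ictero_montana vs Calli_pallida: 8
  Eremo_vulgaris vs Calli_pallida: 5
The largest is 12 mismatches, between Bracho_elegans and Ictero_montana; p = 12/17 = 0.706.

0.706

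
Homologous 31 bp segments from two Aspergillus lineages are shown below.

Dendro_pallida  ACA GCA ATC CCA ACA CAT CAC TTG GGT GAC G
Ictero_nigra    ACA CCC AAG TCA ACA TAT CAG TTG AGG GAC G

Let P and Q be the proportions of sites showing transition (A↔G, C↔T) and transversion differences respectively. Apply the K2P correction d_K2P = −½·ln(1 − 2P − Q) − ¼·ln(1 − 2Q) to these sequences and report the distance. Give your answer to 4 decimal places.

The sequences differ at positions 4 (G/C, transversion), 6 (A/C, transversion), 8 (T/A, transversion), 9 (C/G, transversion), 10 (C/T, transition), 16 (C/T, transition), 21 (C/G, transversion), 25 (G/A, transition), 27 (T/G, transversion).
Of the 9 differences, 3 transitions and 6 transversions over 31 sites: P = 3/31 = 0.096774, Q = 6/31 = 0.193548.
d = −0.5·ln(0.612904) − 0.25·ln(0.612904) = −0.5·(-0.489547) − 0.25·(-0.489547) = 0.3672.

0.3672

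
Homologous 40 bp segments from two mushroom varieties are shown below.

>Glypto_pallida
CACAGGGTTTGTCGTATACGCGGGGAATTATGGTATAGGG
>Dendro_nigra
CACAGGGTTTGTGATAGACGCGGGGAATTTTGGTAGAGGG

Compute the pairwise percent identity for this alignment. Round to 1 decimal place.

The sequences differ at positions 13 (C/G), 14 (G/A), 17 (T/G), 30 (A/T), 36 (T/G).
35 of the 40 sites match, so the percent identity is 35/40 × 100 = 87.5%.

87.5%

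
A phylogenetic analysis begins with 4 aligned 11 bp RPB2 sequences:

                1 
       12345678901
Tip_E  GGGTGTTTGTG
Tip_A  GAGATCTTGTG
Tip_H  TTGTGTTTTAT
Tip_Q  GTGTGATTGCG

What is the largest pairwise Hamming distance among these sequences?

Pairwise Hamming distances:
  Tip_E vs Tip_A: 4
  Tip_E vs Tip_H: 5
  Tip_E vs Tip_Q: 3
  Tip_A vs Tip_H: 8
  Tip_A vs Tip_Q: 5
  Tip_H vs Tip_Q: 5
The largest is 8, between Tip_A and Tip_H.

8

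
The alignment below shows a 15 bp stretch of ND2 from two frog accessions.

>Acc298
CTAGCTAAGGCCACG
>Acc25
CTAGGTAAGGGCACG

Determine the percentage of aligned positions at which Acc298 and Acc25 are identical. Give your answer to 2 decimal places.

The sequences differ at positions 5 (C/G), 11 (C/G).
13 of the 15 sites match, so the percent identity is 13/15 × 100 = 86.67%.

86.67%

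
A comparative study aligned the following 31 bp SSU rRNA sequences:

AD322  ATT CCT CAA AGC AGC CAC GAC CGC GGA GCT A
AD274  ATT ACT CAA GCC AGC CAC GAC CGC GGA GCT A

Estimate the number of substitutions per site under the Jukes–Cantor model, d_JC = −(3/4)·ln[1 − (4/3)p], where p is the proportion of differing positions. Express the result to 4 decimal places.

Mismatches occur at site 4 (C/A), site 10 (A/G), site 11 (G/C).
p = 3/31 = 0.096774.
d = −0.75 · ln(1 − (4/3)·0.096774) = −0.75 · ln(0.870968) = −0.75 · (-0.138150) = 0.1036.

0.1036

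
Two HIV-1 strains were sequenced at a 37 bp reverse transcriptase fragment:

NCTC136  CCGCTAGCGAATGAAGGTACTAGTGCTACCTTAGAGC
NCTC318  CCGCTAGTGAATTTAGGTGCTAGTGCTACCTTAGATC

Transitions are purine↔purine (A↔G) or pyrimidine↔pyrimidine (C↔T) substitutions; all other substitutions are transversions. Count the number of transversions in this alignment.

3

Mismatches occur at site 8 (C/T, transition), site 13 (G/T, transversion), site 14 (A/T, transversion), site 19 (A/G, transition), site 36 (G/T, transversion).
Of the 5 differences, 2 transitions and 3 transversions, so the answer is 3.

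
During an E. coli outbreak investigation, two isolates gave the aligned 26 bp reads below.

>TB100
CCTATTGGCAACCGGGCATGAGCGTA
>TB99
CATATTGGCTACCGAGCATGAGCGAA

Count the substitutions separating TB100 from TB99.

The sequences differ at positions 2 (C/A), 10 (A/T), 15 (G/A), 25 (T/A).
That gives 4 mismatches out of 26 aligned sites, so the Hamming distance is 4.

4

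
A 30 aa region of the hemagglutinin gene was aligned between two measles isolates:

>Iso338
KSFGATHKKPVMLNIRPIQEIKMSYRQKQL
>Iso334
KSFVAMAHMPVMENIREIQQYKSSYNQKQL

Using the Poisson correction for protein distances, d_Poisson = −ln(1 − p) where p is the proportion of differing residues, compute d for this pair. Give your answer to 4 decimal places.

Differing sites — 4:G/V; 6:T/M; 7:H/A; 8:K/H; 9:K/M; 13:L/E; 17:P/E; 20:E/Q; 21:I/Y; 23:M/S; 26:R/N.
p = 11/30 = 0.366667.
d = −ln(1 − 0.366667) = −ln(0.633333) = 0.4568.

0.4568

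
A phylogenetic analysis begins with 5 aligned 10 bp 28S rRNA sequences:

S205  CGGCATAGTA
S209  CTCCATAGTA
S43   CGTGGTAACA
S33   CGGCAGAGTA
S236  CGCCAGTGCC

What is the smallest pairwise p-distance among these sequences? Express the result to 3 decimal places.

0.100

Pairwise Hamming distances:
  S205 vs S209: 2
  S205 vs S43: 5
  S205 vs S33: 1
  S205 vs S236: 5
  S209 vs S43: 6
  S209 vs S33: 3
  S209 vs S236: 5
  S43 vs S33: 6
  S43 vs S236: 7
  S33 vs S236: 4
The smallest is 1 mismatch, between S205 and S33; p = 1/10 = 0.100.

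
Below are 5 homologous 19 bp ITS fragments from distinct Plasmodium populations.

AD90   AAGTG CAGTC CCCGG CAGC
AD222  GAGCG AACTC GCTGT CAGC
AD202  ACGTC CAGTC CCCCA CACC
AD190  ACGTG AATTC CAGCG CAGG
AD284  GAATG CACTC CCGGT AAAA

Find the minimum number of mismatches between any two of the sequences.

Pairwise Hamming distances:
  AD90 vs AD222: 7
  AD90 vs AD202: 5
  AD90 vs AD190: 7
  AD90 vs AD284: 8
  AD222 vs AD202: 11
  AD222 vs AD190: 10
  AD222 vs AD284: 8
  AD202 vs AD190: 8
  AD202 vs AD284: 11
  AD190 vs AD284: 11
The smallest is 5, between AD90 and AD202.

5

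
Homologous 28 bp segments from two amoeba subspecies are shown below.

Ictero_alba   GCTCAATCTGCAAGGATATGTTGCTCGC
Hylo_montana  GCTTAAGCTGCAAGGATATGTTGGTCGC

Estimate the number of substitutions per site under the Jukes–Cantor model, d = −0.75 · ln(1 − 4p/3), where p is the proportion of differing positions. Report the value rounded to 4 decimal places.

0.1156

Mismatches occur at site 4 (C↔T), site 7 (T↔G), site 24 (C↔G).
p = 3/28 = 0.107143.
d = −0.75 · ln(1 − (4/3)·0.107143) = −0.75 · ln(0.857143) = −0.75 · (-0.154151) = 0.1156.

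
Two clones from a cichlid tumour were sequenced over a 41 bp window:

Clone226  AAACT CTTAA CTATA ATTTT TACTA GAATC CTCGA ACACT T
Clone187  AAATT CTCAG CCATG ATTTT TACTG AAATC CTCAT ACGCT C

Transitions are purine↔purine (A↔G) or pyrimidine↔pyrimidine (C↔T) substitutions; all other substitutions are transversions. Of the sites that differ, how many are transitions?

Mismatches occur at site 4 (C/T, transition), site 8 (T/C, transition), site 10 (A/G, transition), site 12 (T/C, transition), site 15 (A/G, transition), site 25 (A/G, transition), site 26 (G/A, transition), site 34 (G/A, transition), site 35 (A/T, transversion), site 38 (A/G, transition), site 41 (T/C, transition).
Of the 11 differences, 10 transitions and 1 transversion, so the answer is 10.

10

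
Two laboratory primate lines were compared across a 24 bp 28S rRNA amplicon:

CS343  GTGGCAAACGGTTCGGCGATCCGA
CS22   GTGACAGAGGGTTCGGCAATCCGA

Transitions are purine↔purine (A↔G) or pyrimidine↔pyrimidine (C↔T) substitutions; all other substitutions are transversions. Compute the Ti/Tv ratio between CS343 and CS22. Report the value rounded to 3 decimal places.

The sequences differ at positions 4 (G/A, transition), 7 (A/G, transition), 9 (C/G, transversion), 18 (G/A, transition).
Of the 4 differences, 3 transitions and 1 transversion, so Ti/Tv = 3/1 = 3.000.

3.000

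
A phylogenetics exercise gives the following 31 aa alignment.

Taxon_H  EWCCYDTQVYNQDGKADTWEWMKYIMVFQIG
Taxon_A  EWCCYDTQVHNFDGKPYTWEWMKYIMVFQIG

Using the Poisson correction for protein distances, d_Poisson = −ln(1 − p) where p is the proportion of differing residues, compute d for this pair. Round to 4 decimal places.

Mismatches occur at site 10 (Y↔H), site 12 (Q↔F), site 16 (A↔P), site 17 (D↔Y).
p = 4/31 = 0.129032.
d = −ln(1 − 0.129032) = −ln(0.870968) = 0.1382.

0.1382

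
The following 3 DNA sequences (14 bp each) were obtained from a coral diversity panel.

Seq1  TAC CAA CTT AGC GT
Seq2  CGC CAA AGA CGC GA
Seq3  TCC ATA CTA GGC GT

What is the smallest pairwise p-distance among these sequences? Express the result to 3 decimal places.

0.357

Pairwise Hamming distances:
  Seq1 vs Seq2: 7
  Seq1 vs Seq3: 5
  Seq2 vs Seq3: 8
The smallest is 5 mismatches, between Seq1 and Seq3; p = 5/14 = 0.357.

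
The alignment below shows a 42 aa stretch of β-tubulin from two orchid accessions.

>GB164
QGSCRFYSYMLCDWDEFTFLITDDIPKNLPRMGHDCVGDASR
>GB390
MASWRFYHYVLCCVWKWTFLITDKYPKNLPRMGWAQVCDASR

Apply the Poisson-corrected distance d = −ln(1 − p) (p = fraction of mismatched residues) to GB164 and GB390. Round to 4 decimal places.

0.4796

The sequences differ at positions 1 (Q/M), 2 (G/A), 4 (C/W), 8 (S/H), 10 (M/V), 13 (D/C), 14 (W/V), 15 (D/W), 16 (E/K), 17 (F/W), 24 (D/K), 25 (I/Y), 34 (H/W), 35 (D/A), 36 (C/Q), 38 (G/C).
p = 16/42 = 0.380952.
d = −ln(1 − 0.380952) = −ln(0.619048) = 0.4796.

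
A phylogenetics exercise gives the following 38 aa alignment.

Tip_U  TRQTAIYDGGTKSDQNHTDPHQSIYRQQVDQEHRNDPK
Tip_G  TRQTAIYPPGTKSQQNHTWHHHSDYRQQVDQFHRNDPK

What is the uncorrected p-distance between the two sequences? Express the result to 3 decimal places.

0.211

The sequences differ at positions 8 (D/P), 9 (G/P), 14 (D/Q), 19 (D/W), 20 (P/H), 22 (Q/H), 24 (I/D), 32 (E/F).
There are 8 differences over 38 sites, so p = 8/38 = 0.211.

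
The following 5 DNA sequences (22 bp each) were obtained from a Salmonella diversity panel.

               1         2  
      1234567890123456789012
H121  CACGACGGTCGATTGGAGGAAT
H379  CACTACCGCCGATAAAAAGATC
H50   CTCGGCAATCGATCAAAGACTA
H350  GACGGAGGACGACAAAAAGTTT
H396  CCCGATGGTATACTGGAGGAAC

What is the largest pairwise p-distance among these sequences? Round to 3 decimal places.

0.682

Pairwise Hamming distances:
  H121 vs H379: 9
  H121 vs H50: 11
  H121 vs H350: 11
  H121 vs H396: 6
  H379 vs H50: 11
  H379 vs H350: 9
  H379 vs H396: 13
  H50 vs H350: 12
  H50 vs H396: 15
  H350 vs H396: 14
The largest is 15 mismatches, between H50 and H396; p = 15/22 = 0.682.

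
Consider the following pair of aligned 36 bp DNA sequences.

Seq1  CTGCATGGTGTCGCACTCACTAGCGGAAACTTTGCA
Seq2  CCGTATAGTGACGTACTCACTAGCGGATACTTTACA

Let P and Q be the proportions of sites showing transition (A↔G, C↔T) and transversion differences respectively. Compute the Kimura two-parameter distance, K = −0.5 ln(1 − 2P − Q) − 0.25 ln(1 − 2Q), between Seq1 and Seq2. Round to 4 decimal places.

0.2322

The sequences differ at positions 2 (T/C, transition), 4 (C/T, transition), 7 (G/A, transition), 11 (T/A, transversion), 14 (C/T, transition), 28 (A/T, transversion), 34 (G/A, transition).
Of the 7 differences, 5 transitions and 2 transversions over 36 sites: P = 5/36 = 0.138889, Q = 2/36 = 0.055556.
d = −0.5·ln(0.666666) − 0.25·ln(0.888888) = −0.5·(-0.405466) − 0.25·(-0.117784) = 0.2322.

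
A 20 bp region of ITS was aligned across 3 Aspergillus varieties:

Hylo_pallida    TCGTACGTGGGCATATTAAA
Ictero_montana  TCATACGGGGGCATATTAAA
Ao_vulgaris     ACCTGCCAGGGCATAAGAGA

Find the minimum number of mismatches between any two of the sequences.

2

Pairwise Hamming distances:
  Hylo_pallida vs Ictero_montana: 2
  Hylo_pallida vs Ao_vulgaris: 8
  Ictero_montana vs Ao_vulgaris: 8
The smallest is 2, between Hylo_pallida and Ictero_montana.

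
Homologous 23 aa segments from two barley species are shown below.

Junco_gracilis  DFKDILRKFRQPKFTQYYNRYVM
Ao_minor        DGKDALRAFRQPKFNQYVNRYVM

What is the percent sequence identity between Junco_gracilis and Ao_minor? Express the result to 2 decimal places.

The sequences differ at positions 2 (F/G), 5 (I/A), 8 (K/A), 15 (T/N), 18 (Y/V).
18 of the 23 sites match, so the percent identity is 18/23 × 100 = 78.26%.

78.26%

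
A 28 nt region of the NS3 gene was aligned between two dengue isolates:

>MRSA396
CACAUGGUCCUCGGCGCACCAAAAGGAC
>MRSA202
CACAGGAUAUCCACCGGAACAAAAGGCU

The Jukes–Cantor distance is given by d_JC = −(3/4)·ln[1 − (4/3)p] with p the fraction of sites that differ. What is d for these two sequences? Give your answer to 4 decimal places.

0.5565

Differing sites — 5:U/G; 7:G/A; 9:C/A; 10:C/U; 11:U/C; 13:G/A; 14:G/C; 17:C/G; 19:C/A; 27:A/C; 28:C/U.
p = 11/28 = 0.392857.
d = −0.75 · ln(1 − (4/3)·0.392857) = −0.75 · ln(0.476191) = −0.75 · (-0.741936) = 0.5565.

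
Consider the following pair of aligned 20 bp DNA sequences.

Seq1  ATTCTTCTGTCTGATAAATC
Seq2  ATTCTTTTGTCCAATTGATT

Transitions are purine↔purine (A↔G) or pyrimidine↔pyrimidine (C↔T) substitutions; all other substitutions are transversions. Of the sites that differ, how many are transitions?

5

The sequences differ at positions 7 (C/T, transition), 12 (T/C, transition), 13 (G/A, transition), 16 (A/T, transversion), 17 (A/G, transition), 20 (C/T, transition).
Of the 6 differences, 5 transitions and 1 transversion, so the answer is 5.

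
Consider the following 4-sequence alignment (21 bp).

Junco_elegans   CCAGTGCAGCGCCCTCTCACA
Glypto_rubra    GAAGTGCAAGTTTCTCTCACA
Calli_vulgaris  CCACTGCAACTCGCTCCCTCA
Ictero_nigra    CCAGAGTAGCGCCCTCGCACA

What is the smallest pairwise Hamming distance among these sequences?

Pairwise Hamming distances:
  Junco_elegans vs Glypto_rubra: 7
  Junco_elegans vs Calli_vulgaris: 6
  Junco_elegans vs Ictero_nigra: 3
  Glypto_rubra vs Calli_vulgaris: 8
  Glypto_rubra vs Ictero_nigra: 10
  Calli_vulgaris vs Ictero_nigra: 8
The smallest is 3, between Junco_elegans and Ictero_nigra.

3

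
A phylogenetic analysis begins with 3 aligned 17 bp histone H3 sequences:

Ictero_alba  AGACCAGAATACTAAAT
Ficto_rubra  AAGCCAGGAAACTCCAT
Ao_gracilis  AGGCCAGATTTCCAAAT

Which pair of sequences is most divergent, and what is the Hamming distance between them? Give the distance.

Pairwise Hamming distances:
  Ictero_alba vs Ficto_rubra: 6
  Ictero_alba vs Ao_gracilis: 4
  Ficto_rubra vs Ao_gracilis: 8
The largest is 8, between Ficto_rubra and Ao_gracilis.

8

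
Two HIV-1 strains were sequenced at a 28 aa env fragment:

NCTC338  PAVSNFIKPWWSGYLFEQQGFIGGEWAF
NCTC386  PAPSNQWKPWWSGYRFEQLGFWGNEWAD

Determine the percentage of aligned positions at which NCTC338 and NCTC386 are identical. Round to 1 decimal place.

The sequences differ at positions 3 (V/P), 6 (F/Q), 7 (I/W), 15 (L/R), 19 (Q/L), 22 (I/W), 24 (G/N), 28 (F/D).
20 of the 28 sites match, so the percent identity is 20/28 × 100 = 71.4%.

71.4%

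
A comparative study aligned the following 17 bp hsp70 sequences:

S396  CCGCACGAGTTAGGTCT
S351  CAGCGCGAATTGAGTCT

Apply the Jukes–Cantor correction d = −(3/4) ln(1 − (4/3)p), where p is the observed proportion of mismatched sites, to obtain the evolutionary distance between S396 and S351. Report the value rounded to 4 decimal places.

Differing sites — 2:C/A; 5:A/G; 9:G/A; 12:A/G; 13:G/A.
p = 5/17 = 0.294118.
d = −0.75 · ln(1 − (4/3)·0.294118) = −0.75 · ln(0.607843) = −0.75 · (-0.497839) = 0.3734.

0.3734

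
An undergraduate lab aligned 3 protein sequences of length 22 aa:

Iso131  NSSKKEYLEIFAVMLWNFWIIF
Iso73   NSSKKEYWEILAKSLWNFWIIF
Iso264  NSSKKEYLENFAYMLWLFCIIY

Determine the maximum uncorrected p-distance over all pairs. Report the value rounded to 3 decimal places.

Pairwise Hamming distances:
  Iso131 vs Iso73: 4
  Iso131 vs Iso264: 5
  Iso73 vs Iso264: 8
The largest is 8 mismatches, between Iso73 and Iso264; p = 8/22 = 0.364.

0.364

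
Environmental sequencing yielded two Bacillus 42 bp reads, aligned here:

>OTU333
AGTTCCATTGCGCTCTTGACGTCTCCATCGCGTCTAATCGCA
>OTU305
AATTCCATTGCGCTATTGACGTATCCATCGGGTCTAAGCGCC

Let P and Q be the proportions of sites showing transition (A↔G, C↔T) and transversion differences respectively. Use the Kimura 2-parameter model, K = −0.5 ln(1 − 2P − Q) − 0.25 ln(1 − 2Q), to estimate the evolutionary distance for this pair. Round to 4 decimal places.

The sequences differ at positions 2 (G/A, transition), 15 (C/A, transversion), 23 (C/A, transversion), 31 (C/G, transversion), 38 (T/G, transversion), 42 (A/C, transversion).
Of the 6 differences, 1 transition and 5 transversions over 42 sites: P = 1/42 = 0.023810, Q = 5/42 = 0.119048.
d = −0.5·ln(0.833332) − 0.25·ln(0.761904) = −0.5·(-0.182323) − 0.25·(-0.271935) = 0.1591.

0.1591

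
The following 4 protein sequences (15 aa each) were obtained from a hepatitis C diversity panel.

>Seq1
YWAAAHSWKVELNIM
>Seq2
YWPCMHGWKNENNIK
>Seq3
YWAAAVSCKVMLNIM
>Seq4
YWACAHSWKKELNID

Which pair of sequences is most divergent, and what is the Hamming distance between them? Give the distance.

10

Pairwise Hamming distances:
  Seq1 vs Seq2: 7
  Seq1 vs Seq3: 3
  Seq1 vs Seq4: 3
  Seq2 vs Seq3: 10
  Seq2 vs Seq4: 6
  Seq3 vs Seq4: 6
The largest is 10, between Seq2 and Seq3.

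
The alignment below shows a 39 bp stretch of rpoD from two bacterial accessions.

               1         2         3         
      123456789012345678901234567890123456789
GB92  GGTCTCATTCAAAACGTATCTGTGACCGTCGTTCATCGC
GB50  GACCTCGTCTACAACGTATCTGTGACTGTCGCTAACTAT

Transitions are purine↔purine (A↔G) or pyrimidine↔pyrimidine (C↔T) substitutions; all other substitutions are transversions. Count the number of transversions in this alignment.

2

Mismatches occur at site 2 (G→A, transition), site 3 (T→C, transition), site 7 (A→G, transition), site 9 (T→C, transition), site 10 (C→T, transition), site 12 (A→C, transversion), site 27 (C→T, transition), site 32 (T→C, transition), site 34 (C→A, transversion), site 36 (T→C, transition), site 37 (C→T, transition), site 38 (G→A, transition), site 39 (C→T, transition).
Of the 13 differences, 11 transitions and 2 transversions, so the answer is 2.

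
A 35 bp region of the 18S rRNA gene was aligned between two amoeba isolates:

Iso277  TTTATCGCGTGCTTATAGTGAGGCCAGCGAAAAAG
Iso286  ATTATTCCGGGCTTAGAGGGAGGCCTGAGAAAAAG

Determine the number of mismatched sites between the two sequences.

Mismatches occur at site 1 (T↔A), site 6 (C↔T), site 7 (G↔C), site 10 (T↔G), site 16 (T↔G), site 19 (T↔G), site 26 (A↔T), site 28 (C↔A).
That gives 8 mismatches out of 35 aligned sites, so the Hamming distance is 8.

8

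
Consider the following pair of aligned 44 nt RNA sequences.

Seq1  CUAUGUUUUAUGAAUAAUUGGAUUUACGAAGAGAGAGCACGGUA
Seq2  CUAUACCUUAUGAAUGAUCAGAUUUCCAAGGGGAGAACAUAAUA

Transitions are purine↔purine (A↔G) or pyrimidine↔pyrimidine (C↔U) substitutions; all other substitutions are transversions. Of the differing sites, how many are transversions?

The sequences differ at positions 5 (G/A, transition), 6 (U/C, transition), 7 (U/C, transition), 16 (A/G, transition), 19 (U/C, transition), 20 (G/A, transition), 26 (A/C, transversion), 28 (G/A, transition), 30 (A/G, transition), 32 (A/G, transition), 37 (G/A, transition), 40 (C/U, transition), 41 (G/A, transition), 42 (G/A, transition).
Of the 14 differences, 13 transitions and 1 transversion, so the answer is 1.

1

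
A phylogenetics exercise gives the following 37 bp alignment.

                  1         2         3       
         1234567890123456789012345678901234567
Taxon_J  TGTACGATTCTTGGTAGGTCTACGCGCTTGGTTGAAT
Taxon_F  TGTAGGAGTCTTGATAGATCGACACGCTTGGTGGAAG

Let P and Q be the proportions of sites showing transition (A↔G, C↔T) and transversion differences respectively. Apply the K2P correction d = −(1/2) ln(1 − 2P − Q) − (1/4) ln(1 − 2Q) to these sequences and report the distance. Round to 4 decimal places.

Differing sites — 5:C/G (Tv); 8:T/G (Tv); 14:G/A (Ti); 18:G/A (Ti); 21:T/G (Tv); 24:G/A (Ti); 33:T/G (Tv); 37:T/G (Tv).
Of the 8 differences, 3 transitions and 5 transversions over 37 sites: P = 3/37 = 0.081081, Q = 5/37 = 0.135135.
d = −0.5·ln(0.702703) − 0.25·ln(0.729730) = −0.5·(-0.352821) − 0.25·(-0.315081) = 0.2552.

0.2552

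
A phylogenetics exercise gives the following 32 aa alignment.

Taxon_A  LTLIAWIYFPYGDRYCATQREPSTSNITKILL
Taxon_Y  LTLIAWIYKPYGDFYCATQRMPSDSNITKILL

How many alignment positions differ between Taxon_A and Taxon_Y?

Differing sites — 9:F/K; 14:R/F; 21:E/M; 24:T/D.
That gives 4 mismatches out of 32 aligned sites, so the Hamming distance is 4.

4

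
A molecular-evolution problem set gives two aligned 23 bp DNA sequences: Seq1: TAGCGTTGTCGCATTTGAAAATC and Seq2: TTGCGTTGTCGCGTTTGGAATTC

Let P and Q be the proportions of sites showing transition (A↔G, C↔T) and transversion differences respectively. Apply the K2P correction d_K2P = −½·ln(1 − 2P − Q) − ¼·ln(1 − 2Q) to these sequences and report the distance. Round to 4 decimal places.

0.1989

Differing sites — 2:A/T (Tv); 13:A/G (Ti); 18:A/G (Ti); 21:A/T (Tv).
Of the 4 differences, 2 transitions and 2 transversions over 23 sites: P = 2/23 = 0.086957, Q = 2/23 = 0.086957.
d = −0.5·ln(0.739129) − 0.25·ln(0.826086) = −0.5·(-0.302283) − 0.25·(-0.191056) = 0.1989.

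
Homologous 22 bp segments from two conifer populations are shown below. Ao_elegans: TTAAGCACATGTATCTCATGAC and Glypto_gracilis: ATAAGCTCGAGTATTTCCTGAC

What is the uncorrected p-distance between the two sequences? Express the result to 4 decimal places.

Differing sites — 1:T/A; 7:A/T; 9:A/G; 10:T/A; 15:C/T; 18:A/C.
There are 6 differences over 22 sites, so p = 6/22 = 0.2727.

0.2727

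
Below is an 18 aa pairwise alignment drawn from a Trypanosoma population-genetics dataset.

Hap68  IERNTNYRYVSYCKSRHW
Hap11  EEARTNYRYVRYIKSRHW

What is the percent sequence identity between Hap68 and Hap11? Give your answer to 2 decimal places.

72.22%

The sequences differ at positions 1 (I/E), 3 (R/A), 4 (N/R), 11 (S/R), 13 (C/I).
13 of the 18 sites match, so the percent identity is 13/18 × 100 = 72.22%.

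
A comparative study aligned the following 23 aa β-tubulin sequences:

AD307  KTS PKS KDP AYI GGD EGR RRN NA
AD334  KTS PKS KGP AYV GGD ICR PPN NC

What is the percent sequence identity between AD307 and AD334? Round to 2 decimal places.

69.57%

Differing sites — 8:D/G; 12:I/V; 16:E/I; 17:G/C; 19:R/P; 20:R/P; 23:A/C.
16 of the 23 sites match, so the percent identity is 16/23 × 100 = 69.57%.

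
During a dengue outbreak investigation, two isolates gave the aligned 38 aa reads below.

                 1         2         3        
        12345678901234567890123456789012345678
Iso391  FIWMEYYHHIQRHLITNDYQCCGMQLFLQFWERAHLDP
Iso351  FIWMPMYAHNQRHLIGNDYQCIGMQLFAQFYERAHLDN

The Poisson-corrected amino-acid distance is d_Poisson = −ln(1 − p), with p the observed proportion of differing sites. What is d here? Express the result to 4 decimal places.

0.2703

Mismatches occur at site 5 (E/P), site 6 (Y/M), site 8 (H/A), site 10 (I/N), site 16 (T/G), site 22 (C/I), site 28 (L/A), site 31 (W/Y), site 38 (P/N).
p = 9/38 = 0.236842.
d = −ln(1 − 0.236842) = −ln(0.763158) = 0.2703.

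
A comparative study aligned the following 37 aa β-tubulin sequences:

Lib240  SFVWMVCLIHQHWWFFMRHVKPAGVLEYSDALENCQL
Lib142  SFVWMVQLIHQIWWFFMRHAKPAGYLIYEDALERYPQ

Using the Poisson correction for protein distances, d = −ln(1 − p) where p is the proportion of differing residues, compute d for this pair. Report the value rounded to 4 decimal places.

Differing sites — 7:C/Q; 12:H/I; 20:V/A; 25:V/Y; 27:E/I; 29:S/E; 34:N/R; 35:C/Y; 36:Q/P; 37:L/Q.
p = 10/37 = 0.270270.
d = −ln(1 − 0.270270) = −ln(0.729730) = 0.3151.

0.3151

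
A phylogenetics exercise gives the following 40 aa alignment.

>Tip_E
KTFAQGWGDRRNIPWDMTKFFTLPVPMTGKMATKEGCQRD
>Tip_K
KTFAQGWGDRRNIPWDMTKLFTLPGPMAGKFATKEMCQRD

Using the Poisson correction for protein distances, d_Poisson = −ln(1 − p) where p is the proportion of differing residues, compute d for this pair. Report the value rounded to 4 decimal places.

0.1335

The sequences differ at positions 20 (F/L), 25 (V/G), 28 (T/A), 31 (M/F), 36 (G/M).
p = 5/40 = 0.125000.
d = −ln(1 − 0.125000) = −ln(0.875000) = 0.1335.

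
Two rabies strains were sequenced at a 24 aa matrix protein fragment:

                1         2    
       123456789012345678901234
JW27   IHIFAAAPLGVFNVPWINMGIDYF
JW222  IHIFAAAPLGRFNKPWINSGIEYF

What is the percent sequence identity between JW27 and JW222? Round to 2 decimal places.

83.33%

The sequences differ at positions 11 (V/R), 14 (V/K), 19 (M/S), 22 (D/E).
20 of the 24 sites match, so the percent identity is 20/24 × 100 = 83.33%.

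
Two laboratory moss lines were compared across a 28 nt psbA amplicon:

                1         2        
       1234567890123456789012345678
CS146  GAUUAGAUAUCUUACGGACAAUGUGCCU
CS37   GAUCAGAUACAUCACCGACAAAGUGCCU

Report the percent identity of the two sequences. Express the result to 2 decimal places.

78.57%

The sequences differ at positions 4 (U/C), 10 (U/C), 11 (C/A), 13 (U/C), 16 (G/C), 22 (U/A).
22 of the 28 sites match, so the percent identity is 22/28 × 100 = 78.57%.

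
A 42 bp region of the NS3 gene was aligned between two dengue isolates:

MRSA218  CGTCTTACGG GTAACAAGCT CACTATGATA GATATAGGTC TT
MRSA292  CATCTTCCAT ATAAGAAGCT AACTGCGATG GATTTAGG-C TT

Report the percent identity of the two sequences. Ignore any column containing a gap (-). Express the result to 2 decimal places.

Excluding the 1 gap column leaves 41 comparable sites.
Differing sites — 2:G/A; 7:A/C; 9:G/A; 10:G/T; 11:G/A; 15:C/G; 21:C/A; 25:A/G; 26:T/C; 30:A/G; 34:A/T.
30 of the 41 comparable sites match, so the percent identity is 30/41 × 100 = 73.17%.

73.17%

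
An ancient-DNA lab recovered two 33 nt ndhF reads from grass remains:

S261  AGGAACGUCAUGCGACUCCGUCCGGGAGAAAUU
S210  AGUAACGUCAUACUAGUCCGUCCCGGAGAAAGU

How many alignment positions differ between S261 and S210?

6

Mismatches occur at site 3 (G↔U), site 12 (G↔A), site 14 (G↔U), site 16 (C↔G), site 24 (G↔C), site 32 (U↔G).
That gives 6 mismatches out of 33 aligned sites, so the Hamming distance is 6.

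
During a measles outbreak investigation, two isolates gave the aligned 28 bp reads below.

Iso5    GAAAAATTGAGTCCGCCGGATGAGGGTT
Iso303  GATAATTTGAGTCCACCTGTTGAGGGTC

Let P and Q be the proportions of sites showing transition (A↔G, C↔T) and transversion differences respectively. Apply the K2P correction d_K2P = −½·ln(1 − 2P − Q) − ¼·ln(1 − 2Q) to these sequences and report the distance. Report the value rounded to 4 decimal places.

Differing sites — 3:A/T (Tv); 6:A/T (Tv); 15:G/A (Ti); 18:G/T (Tv); 20:A/T (Tv); 28:T/C (Ti).
Of the 6 differences, 2 transitions and 4 transversions over 28 sites: P = 2/28 = 0.071429, Q = 4/28 = 0.142857.
d = −0.5·ln(0.714285) − 0.25·ln(0.714286) = −0.5·(-0.336473) − 0.25·(-0.336472) = 0.2524.

0.2524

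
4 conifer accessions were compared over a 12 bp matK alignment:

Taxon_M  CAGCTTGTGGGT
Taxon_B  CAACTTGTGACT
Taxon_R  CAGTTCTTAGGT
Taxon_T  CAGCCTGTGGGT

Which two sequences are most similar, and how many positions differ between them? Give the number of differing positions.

1

Pairwise Hamming distances:
  Taxon_M vs Taxon_B: 3
  Taxon_M vs Taxon_R: 4
  Taxon_M vs Taxon_T: 1
  Taxon_B vs Taxon_R: 7
  Taxon_B vs Taxon_T: 4
  Taxon_R vs Taxon_T: 5
The smallest is 1, between Taxon_M and Taxon_T.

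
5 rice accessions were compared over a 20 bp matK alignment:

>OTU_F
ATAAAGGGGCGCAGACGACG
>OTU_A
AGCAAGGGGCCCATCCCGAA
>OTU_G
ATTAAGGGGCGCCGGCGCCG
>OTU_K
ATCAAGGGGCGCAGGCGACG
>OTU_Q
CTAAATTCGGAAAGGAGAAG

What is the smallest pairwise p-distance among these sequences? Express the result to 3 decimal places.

0.100

Pairwise Hamming distances:
  OTU_F vs OTU_A: 9
  OTU_F vs OTU_G: 4
  OTU_F vs OTU_K: 2
  OTU_F vs OTU_Q: 10
  OTU_A vs OTU_G: 10
  OTU_A vs OTU_K: 8
  OTU_A vs OTU_Q: 15
  OTU_G vs OTU_K: 3
  OTU_G vs OTU_Q: 12
  OTU_K vs OTU_Q: 10
The smallest is 2 mismatches, between OTU_F and OTU_K; p = 2/20 = 0.100.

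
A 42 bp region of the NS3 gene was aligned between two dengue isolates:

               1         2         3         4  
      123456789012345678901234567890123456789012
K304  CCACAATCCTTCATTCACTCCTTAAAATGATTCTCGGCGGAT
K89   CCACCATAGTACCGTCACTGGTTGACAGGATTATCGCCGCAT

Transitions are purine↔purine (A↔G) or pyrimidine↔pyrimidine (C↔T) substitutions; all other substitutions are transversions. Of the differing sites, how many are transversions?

The sequences differ at positions 5 (A/C, transversion), 8 (C/A, transversion), 9 (C/G, transversion), 11 (T/A, transversion), 13 (A/C, transversion), 14 (T/G, transversion), 20 (C/G, transversion), 21 (C/G, transversion), 24 (A/G, transition), 26 (A/C, transversion), 28 (T/G, transversion), 33 (C/A, transversion), 37 (G/C, transversion), 40 (G/C, transversion).
Of the 14 differences, 1 transition and 13 transversions, so the answer is 13.

13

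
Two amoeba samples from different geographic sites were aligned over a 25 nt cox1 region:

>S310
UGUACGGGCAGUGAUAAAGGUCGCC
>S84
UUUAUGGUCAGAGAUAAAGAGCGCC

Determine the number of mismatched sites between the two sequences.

Mismatches occur at site 2 (G→U), site 5 (C→U), site 8 (G→U), site 12 (U→A), site 20 (G→A), site 21 (U→G).
That gives 6 mismatches out of 25 aligned sites, so the Hamming distance is 6.

6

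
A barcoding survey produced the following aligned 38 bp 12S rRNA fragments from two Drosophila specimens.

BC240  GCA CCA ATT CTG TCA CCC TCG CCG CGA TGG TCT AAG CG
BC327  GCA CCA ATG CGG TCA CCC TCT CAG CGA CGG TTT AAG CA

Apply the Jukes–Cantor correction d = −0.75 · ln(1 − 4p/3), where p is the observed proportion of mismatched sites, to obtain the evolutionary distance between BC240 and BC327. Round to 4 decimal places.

The sequences differ at positions 9 (T/G), 11 (T/G), 21 (G/T), 23 (C/A), 28 (T/C), 32 (C/T), 38 (G/A).
p = 7/38 = 0.184211.
d = −0.75 · ln(1 − (4/3)·0.184211) = −0.75 · ln(0.754385) = −0.75 · (-0.281852) = 0.2114.

0.2114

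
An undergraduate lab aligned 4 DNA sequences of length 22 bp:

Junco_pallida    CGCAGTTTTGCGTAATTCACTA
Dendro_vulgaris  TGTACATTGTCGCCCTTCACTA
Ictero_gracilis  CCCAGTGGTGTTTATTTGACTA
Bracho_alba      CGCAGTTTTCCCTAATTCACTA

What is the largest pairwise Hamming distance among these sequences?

15

Pairwise Hamming distances:
  Junco_pallida vs Dendro_vulgaris: 9
  Junco_pallida vs Ictero_gracilis: 7
  Junco_pallida vs Bracho_alba: 2
  Dendro_vulgaris vs Ictero_gracilis: 15
  Dendro_vulgaris vs Bracho_alba: 10
  Ictero_gracilis vs Bracho_alba: 8
The largest is 15, between Dendro_vulgaris and Ictero_gracilis.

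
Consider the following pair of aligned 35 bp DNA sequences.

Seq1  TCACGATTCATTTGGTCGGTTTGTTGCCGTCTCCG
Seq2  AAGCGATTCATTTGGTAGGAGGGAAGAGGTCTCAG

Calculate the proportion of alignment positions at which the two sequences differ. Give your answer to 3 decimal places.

0.343

Differing sites — 1:T/A; 2:C/A; 3:A/G; 17:C/A; 20:T/A; 21:T/G; 22:T/G; 24:T/A; 25:T/A; 27:C/A; 28:C/G; 34:C/A.
There are 12 differences over 35 sites, so p = 12/35 = 0.343.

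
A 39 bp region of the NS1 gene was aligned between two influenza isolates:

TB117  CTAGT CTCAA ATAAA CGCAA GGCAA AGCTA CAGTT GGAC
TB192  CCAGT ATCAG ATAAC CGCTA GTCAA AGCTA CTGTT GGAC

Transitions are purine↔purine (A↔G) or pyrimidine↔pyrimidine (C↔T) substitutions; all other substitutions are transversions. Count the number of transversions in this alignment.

The sequences differ at positions 2 (T/C, transition), 6 (C/A, transversion), 10 (A/G, transition), 15 (A/C, transversion), 19 (A/T, transversion), 22 (G/T, transversion), 32 (A/T, transversion).
Of the 7 differences, 2 transitions and 5 transversions, so the answer is 5.

5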